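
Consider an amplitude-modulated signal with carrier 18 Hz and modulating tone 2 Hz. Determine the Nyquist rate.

40 Hz

AM sidebands sit at fc ± fm = 16 Hz and 20 Hz.
Highest-frequency component: 20 Hz.
Nyquist rate = 2 × 20 Hz = 40 Hz.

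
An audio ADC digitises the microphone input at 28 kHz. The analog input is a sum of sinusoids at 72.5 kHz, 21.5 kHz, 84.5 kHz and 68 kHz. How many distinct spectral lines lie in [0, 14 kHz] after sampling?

fs/2 = 14 kHz.
72.5 kHz mod fs = 16.5 kHz.
16.5 kHz > fs/2 = 14 kHz, folds to fs − 16.5 kHz = 11.5 kHz.
21.5 kHz > fs/2 = 14 kHz, folds to fs − 21.5 kHz = 6.5 kHz.
84.5 kHz mod fs = 0.5 kHz.
0.5 kHz ≤ fs/2 = 14 kHz, appears at 0.5 kHz.
68 kHz mod fs = 12 kHz.
12 kHz ≤ fs/2 = 14 kHz, appears at 12 kHz.
Distinct values: {0.5 kHz, 6.5 kHz, 11.5 kHz, 12 kHz} → 4.

4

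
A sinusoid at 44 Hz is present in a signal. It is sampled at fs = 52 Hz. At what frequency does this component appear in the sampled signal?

8 Hz

44 Hz > fs/2 = 26 Hz, folds to fs − 44 Hz = 8 Hz.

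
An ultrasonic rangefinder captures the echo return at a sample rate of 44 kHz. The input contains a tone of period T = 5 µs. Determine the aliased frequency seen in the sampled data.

20 kHz

T = 5 µs → f = 1/T = 200 kHz.
200 kHz mod fs = 24 kHz.
24 kHz > fs/2 = 22 kHz, folds to fs − 24 kHz = 20 kHz.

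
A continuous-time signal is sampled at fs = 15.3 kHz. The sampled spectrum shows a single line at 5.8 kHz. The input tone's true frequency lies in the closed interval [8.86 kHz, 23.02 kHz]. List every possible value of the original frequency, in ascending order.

9.5 kHz, 21.1 kHz

Frequencies that alias to 5.8 kHz are k·fs ± 5.8 kHz for integer k ≥ 0.
k=0: 5.8 kHz.
k=1: 9.5 kHz, 21.1 kHz.
k=2: 24.8 kHz, 36.4 kHz.
Within [8.86 kHz, 23.02 kHz]: 9.5 kHz, 21.1 kHz.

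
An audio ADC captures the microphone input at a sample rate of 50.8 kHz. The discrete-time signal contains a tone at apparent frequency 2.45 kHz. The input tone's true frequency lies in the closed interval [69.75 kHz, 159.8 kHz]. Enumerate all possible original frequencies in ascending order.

Frequencies that alias to 2.45 kHz are k·fs ± 2.45 kHz for integer k ≥ 0.
k=0: 2.45 kHz.
k=1: 48.35 kHz, 53.25 kHz.
k=2: 99.15 kHz, 104.05 kHz.
k=3: 149.95 kHz, 154.85 kHz.
k=4: 200.75 kHz, 205.65 kHz.
Within [69.75 kHz, 159.8 kHz]: 99.15 kHz, 104.05 kHz, 149.95 kHz, 154.85 kHz.

99.15 kHz, 104.05 kHz, 149.95 kHz, 154.85 kHz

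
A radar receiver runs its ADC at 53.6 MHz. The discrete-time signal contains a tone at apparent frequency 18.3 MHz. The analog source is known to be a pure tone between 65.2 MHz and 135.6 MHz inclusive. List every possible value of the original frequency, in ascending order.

71.9 MHz, 88.9 MHz, 125.5 MHz

Frequencies that alias to 18.3 MHz are k·fs ± 18.3 MHz for integer k ≥ 0.
k=0: 18.3 MHz.
k=1: 35.3 MHz, 71.9 MHz.
k=2: 88.9 MHz, 125.5 MHz.
k=3: 142.5 MHz, 179.1 MHz.
Within [65.2 MHz, 135.6 MHz]: 71.9 MHz, 88.9 MHz, 125.5 MHz.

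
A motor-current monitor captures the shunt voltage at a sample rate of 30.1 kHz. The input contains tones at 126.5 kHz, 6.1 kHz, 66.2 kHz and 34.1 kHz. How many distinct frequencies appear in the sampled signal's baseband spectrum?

3

fs/2 = 15.05 kHz.
126.5 kHz mod fs = 6.1 kHz.
6.1 kHz ≤ fs/2 = 15.05 kHz, appears at 6.1 kHz.
6.1 kHz ≤ fs/2 = 15.05 kHz, passes unchanged.
66.2 kHz mod fs = 6 kHz.
6 kHz ≤ fs/2 = 15.05 kHz, appears at 6 kHz.
34.1 kHz mod fs = 4 kHz.
4 kHz ≤ fs/2 = 15.05 kHz, appears at 4 kHz.
Distinct values: {4 kHz, 6 kHz, 6.1 kHz} → 3.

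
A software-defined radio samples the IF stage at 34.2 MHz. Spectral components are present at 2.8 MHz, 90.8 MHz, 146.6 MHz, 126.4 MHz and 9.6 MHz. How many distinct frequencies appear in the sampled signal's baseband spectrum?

fs/2 = 17.1 MHz.
2.8 MHz ≤ fs/2 = 17.1 MHz, passes unchanged.
90.8 MHz mod fs = 22.4 MHz.
22.4 MHz > fs/2 = 17.1 MHz, folds to fs − 22.4 MHz = 11.8 MHz.
146.6 MHz mod fs = 9.8 MHz.
9.8 MHz ≤ fs/2 = 17.1 MHz, appears at 9.8 MHz.
126.4 MHz mod fs = 23.8 MHz.
23.8 MHz > fs/2 = 17.1 MHz, folds to fs − 23.8 MHz = 10.4 MHz.
9.6 MHz ≤ fs/2 = 17.1 MHz, passes unchanged.
Distinct values: {2.8 MHz, 9.6 MHz, 9.8 MHz, 10.4 MHz, 11.8 MHz} → 5.

5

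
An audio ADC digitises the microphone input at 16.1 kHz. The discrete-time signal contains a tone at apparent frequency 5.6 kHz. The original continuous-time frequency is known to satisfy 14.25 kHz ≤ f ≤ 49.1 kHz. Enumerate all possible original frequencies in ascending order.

21.7 kHz, 26.6 kHz, 37.8 kHz, 42.7 kHz

Frequencies that alias to 5.6 kHz are k·fs ± 5.6 kHz for integer k ≥ 0.
k=0: 5.6 kHz.
k=1: 10.5 kHz, 21.7 kHz.
k=2: 26.6 kHz, 37.8 kHz.
k=3: 42.7 kHz, 53.9 kHz.
k=4: 58.8 kHz, 70 kHz.
Within [14.25 kHz, 49.1 kHz]: 21.7 kHz, 26.6 kHz, 37.8 kHz, 42.7 kHz.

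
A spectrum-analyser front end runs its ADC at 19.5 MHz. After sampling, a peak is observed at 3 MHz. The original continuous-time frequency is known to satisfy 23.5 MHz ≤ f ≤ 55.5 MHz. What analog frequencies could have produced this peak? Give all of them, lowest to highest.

Frequencies that alias to 3 MHz are k·fs ± 3 MHz for integer k ≥ 0.
k=0: 3 MHz.
k=1: 16.5 MHz, 22.5 MHz.
k=2: 36 MHz, 42 MHz.
k=3: 55.5 MHz, 61.5 MHz.
k=4: 75 MHz, 81 MHz.
Within [23.5 MHz, 55.5 MHz]: 36 MHz, 42 MHz, 55.5 MHz.

36 MHz, 42 MHz, 55.5 MHz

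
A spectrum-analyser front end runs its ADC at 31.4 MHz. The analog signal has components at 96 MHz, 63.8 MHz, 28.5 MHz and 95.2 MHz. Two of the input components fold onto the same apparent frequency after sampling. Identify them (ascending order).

63.8 MHz, 95.2 MHz

fs/2 = 15.7 MHz.
96 MHz mod fs = 1.8 MHz.
1.8 MHz ≤ fs/2 = 15.7 MHz, appears at 1.8 MHz.
63.8 MHz mod fs = 1 MHz.
1 MHz ≤ fs/2 = 15.7 MHz, appears at 1 MHz.
28.5 MHz > fs/2 = 15.7 MHz, folds to fs − 28.5 MHz = 2.9 MHz.
95.2 MHz mod fs = 1 MHz.
1 MHz ≤ fs/2 = 15.7 MHz, appears at 1 MHz.
63.8 MHz and 95.2 MHz both map to 1 MHz.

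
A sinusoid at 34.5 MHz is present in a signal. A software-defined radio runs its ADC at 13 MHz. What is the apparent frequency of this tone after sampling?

4.5 MHz

34.5 MHz mod fs = 8.5 MHz.
8.5 MHz > fs/2 = 6.5 MHz, folds to fs − 8.5 MHz = 4.5 MHz.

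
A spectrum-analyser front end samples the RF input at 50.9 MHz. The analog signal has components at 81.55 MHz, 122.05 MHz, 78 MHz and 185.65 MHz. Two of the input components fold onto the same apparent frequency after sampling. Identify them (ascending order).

81.55 MHz, 122.05 MHz

fs/2 = 25.45 MHz.
81.55 MHz mod fs = 30.65 MHz.
30.65 MHz > fs/2 = 25.45 MHz, folds to fs − 30.65 MHz = 20.25 MHz.
122.05 MHz mod fs = 20.25 MHz.
20.25 MHz ≤ fs/2 = 25.45 MHz, appears at 20.25 MHz.
78 MHz mod fs = 27.1 MHz.
27.1 MHz > fs/2 = 25.45 MHz, folds to fs − 27.1 MHz = 23.8 MHz.
185.65 MHz mod fs = 32.95 MHz.
32.95 MHz > fs/2 = 25.45 MHz, folds to fs − 32.95 MHz = 17.95 MHz.
81.55 MHz and 122.05 MHz both map to 20.25 MHz.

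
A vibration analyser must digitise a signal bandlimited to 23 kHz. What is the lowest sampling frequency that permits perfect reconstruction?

Nyquist rate = 2 × 23 kHz = 46 kHz.

46 kHz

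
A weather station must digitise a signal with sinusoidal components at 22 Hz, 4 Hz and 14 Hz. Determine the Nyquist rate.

44 Hz

Highest-frequency component: 22 Hz.
Nyquist rate = 2 × 22 Hz = 44 Hz.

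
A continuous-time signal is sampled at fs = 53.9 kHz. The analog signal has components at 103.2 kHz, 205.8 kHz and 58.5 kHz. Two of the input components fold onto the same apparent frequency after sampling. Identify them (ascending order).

fs/2 = 26.95 kHz.
103.2 kHz mod fs = 49.3 kHz.
49.3 kHz > fs/2 = 26.95 kHz, folds to fs − 49.3 kHz = 4.6 kHz.
205.8 kHz mod fs = 44.1 kHz.
44.1 kHz > fs/2 = 26.95 kHz, folds to fs − 44.1 kHz = 9.8 kHz.
58.5 kHz mod fs = 4.6 kHz.
4.6 kHz ≤ fs/2 = 26.95 kHz, appears at 4.6 kHz.
58.5 kHz and 103.2 kHz both map to 4.6 kHz.

58.5 kHz, 103.2 kHz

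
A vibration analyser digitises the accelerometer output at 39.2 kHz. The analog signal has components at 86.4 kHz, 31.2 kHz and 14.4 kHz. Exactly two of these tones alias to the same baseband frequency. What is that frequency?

8 kHz

fs/2 = 19.6 kHz.
86.4 kHz mod fs = 8 kHz.
8 kHz ≤ fs/2 = 19.6 kHz, appears at 8 kHz.
31.2 kHz > fs/2 = 19.6 kHz, folds to fs − 31.2 kHz = 8 kHz.
14.4 kHz ≤ fs/2 = 19.6 kHz, passes unchanged.
31.2 kHz and 86.4 kHz both map to 8 kHz.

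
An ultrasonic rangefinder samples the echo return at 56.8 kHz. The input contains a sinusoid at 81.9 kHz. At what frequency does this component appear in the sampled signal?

25.1 kHz

81.9 kHz mod fs = 25.1 kHz.
25.1 kHz ≤ fs/2 = 28.4 kHz, appears at 25.1 kHz.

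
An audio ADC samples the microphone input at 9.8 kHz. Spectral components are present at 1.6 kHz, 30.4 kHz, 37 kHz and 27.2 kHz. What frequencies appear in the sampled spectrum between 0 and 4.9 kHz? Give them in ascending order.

1 kHz, 1.6 kHz, 2.2 kHz

fs/2 = 4.9 kHz.
1.6 kHz ≤ fs/2 = 4.9 kHz, passes unchanged.
30.4 kHz mod fs = 1 kHz.
1 kHz ≤ fs/2 = 4.9 kHz, appears at 1 kHz.
37 kHz mod fs = 7.6 kHz.
7.6 kHz > fs/2 = 4.9 kHz, folds to fs − 7.6 kHz = 2.2 kHz.
27.2 kHz mod fs = 7.6 kHz.
7.6 kHz > fs/2 = 4.9 kHz, folds to fs − 7.6 kHz = 2.2 kHz.
Distinct values: {1 kHz, 1.6 kHz, 2.2 kHz}.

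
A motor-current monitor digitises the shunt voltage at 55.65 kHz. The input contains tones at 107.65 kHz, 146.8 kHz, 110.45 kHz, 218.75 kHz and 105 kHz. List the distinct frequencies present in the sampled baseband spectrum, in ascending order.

0.85 kHz, 3.65 kHz, 3.85 kHz, 6.3 kHz, 20.15 kHz

fs/2 = 27.825 kHz.
107.65 kHz mod fs = 52 kHz.
52 kHz > fs/2 = 27.825 kHz, folds to fs − 52 kHz = 3.65 kHz.
146.8 kHz mod fs = 35.5 kHz.
35.5 kHz > fs/2 = 27.825 kHz, folds to fs − 35.5 kHz = 20.15 kHz.
110.45 kHz mod fs = 54.8 kHz.
54.8 kHz > fs/2 = 27.825 kHz, folds to fs − 54.8 kHz = 0.85 kHz.
218.75 kHz mod fs = 51.8 kHz.
51.8 kHz > fs/2 = 27.825 kHz, folds to fs − 51.8 kHz = 3.85 kHz.
105 kHz mod fs = 49.35 kHz.
49.35 kHz > fs/2 = 27.825 kHz, folds to fs − 49.35 kHz = 6.3 kHz.
Distinct values: {0.85 kHz, 3.65 kHz, 3.85 kHz, 6.3 kHz, 20.15 kHz}.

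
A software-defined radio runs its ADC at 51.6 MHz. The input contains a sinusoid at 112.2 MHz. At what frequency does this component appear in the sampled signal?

9 MHz

112.2 MHz mod fs = 9 MHz.
9 MHz ≤ fs/2 = 25.8 MHz, appears at 9 MHz.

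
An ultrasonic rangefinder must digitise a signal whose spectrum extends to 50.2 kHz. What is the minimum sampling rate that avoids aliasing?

Nyquist rate = 2 × 50.2 kHz = 100.4 kHz.

100.4 kHz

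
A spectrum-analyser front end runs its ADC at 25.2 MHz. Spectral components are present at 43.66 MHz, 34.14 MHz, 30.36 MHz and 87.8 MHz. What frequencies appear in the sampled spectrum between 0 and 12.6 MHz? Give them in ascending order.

5.16 MHz, 6.74 MHz, 8.94 MHz, 12.2 MHz

fs/2 = 12.6 MHz.
43.66 MHz mod fs = 18.46 MHz.
18.46 MHz > fs/2 = 12.6 MHz, folds to fs − 18.46 MHz = 6.74 MHz.
34.14 MHz mod fs = 8.94 MHz.
8.94 MHz ≤ fs/2 = 12.6 MHz, appears at 8.94 MHz.
30.36 MHz mod fs = 5.16 MHz.
5.16 MHz ≤ fs/2 = 12.6 MHz, appears at 5.16 MHz.
87.8 MHz mod fs = 12.2 MHz.
12.2 MHz ≤ fs/2 = 12.6 MHz, appears at 12.2 MHz.
Distinct values: {5.16 MHz, 6.74 MHz, 8.94 MHz, 12.2 MHz}.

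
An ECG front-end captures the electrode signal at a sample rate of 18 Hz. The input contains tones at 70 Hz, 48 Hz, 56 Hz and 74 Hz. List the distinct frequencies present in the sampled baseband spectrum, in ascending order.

2 Hz, 6 Hz

fs/2 = 9 Hz.
70 Hz mod fs = 16 Hz.
16 Hz > fs/2 = 9 Hz, folds to fs − 16 Hz = 2 Hz.
48 Hz mod fs = 12 Hz.
12 Hz > fs/2 = 9 Hz, folds to fs − 12 Hz = 6 Hz.
56 Hz mod fs = 2 Hz.
2 Hz ≤ fs/2 = 9 Hz, appears at 2 Hz.
74 Hz mod fs = 2 Hz.
2 Hz ≤ fs/2 = 9 Hz, appears at 2 Hz.
Distinct values: {2 Hz, 6 Hz}.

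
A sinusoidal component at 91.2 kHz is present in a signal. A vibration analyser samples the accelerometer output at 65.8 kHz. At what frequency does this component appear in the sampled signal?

25.4 kHz

91.2 kHz mod fs = 25.4 kHz.
25.4 kHz ≤ fs/2 = 32.9 kHz, appears at 25.4 kHz.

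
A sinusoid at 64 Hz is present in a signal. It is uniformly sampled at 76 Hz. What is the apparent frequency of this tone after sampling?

64 Hz > fs/2 = 38 Hz, folds to fs − 64 Hz = 12 Hz.

12 Hz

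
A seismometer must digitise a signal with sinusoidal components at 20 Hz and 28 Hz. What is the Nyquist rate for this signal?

56 Hz

Highest-frequency component: 28 Hz.
Nyquist rate = 2 × 28 Hz = 56 Hz.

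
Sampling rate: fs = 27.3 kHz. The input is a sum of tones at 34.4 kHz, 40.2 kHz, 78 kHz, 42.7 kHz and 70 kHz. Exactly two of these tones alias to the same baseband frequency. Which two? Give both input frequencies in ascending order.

fs/2 = 13.65 kHz.
34.4 kHz mod fs = 7.1 kHz.
7.1 kHz ≤ fs/2 = 13.65 kHz, appears at 7.1 kHz.
40.2 kHz mod fs = 12.9 kHz.
12.9 kHz ≤ fs/2 = 13.65 kHz, appears at 12.9 kHz.
78 kHz mod fs = 23.4 kHz.
23.4 kHz > fs/2 = 13.65 kHz, folds to fs − 23.4 kHz = 3.9 kHz.
42.7 kHz mod fs = 15.4 kHz.
15.4 kHz > fs/2 = 13.65 kHz, folds to fs − 15.4 kHz = 11.9 kHz.
70 kHz mod fs = 15.4 kHz.
15.4 kHz > fs/2 = 13.65 kHz, folds to fs − 15.4 kHz = 11.9 kHz.
42.7 kHz and 70 kHz both map to 11.9 kHz.

42.7 kHz, 70 kHz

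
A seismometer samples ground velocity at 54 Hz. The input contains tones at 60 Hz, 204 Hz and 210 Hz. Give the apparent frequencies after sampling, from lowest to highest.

6 Hz, 12 Hz

fs/2 = 27 Hz.
60 Hz mod fs = 6 Hz.
6 Hz ≤ fs/2 = 27 Hz, appears at 6 Hz.
204 Hz mod fs = 42 Hz.
42 Hz > fs/2 = 27 Hz, folds to fs − 42 Hz = 12 Hz.
210 Hz mod fs = 48 Hz.
48 Hz > fs/2 = 27 Hz, folds to fs − 48 Hz = 6 Hz.
Distinct values: {6 Hz, 12 Hz}.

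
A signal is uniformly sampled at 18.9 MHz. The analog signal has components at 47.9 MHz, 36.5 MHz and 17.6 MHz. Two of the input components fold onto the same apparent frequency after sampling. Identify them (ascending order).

fs/2 = 9.45 MHz.
47.9 MHz mod fs = 10.1 MHz.
10.1 MHz > fs/2 = 9.45 MHz, folds to fs − 10.1 MHz = 8.8 MHz.
36.5 MHz mod fs = 17.6 MHz.
17.6 MHz > fs/2 = 9.45 MHz, folds to fs − 17.6 MHz = 1.3 MHz.
17.6 MHz > fs/2 = 9.45 MHz, folds to fs − 17.6 MHz = 1.3 MHz.
17.6 MHz and 36.5 MHz both map to 1.3 MHz.

17.6 MHz, 36.5 MHz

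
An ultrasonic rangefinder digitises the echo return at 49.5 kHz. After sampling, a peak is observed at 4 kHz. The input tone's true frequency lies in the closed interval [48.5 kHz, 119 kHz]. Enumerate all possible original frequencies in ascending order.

53.5 kHz, 95 kHz, 103 kHz

Frequencies that alias to 4 kHz are k·fs ± 4 kHz for integer k ≥ 0.
k=0: 4 kHz.
k=1: 45.5 kHz, 53.5 kHz.
k=2: 95 kHz, 103 kHz.
k=3: 144.5 kHz, 152.5 kHz.
Within [48.5 kHz, 119 kHz]: 53.5 kHz, 95 kHz, 103 kHz.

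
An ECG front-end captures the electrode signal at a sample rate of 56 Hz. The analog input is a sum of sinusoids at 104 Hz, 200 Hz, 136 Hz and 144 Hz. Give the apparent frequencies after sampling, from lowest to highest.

8 Hz, 24 Hz

fs/2 = 28 Hz.
104 Hz mod fs = 48 Hz.
48 Hz > fs/2 = 28 Hz, folds to fs − 48 Hz = 8 Hz.
200 Hz mod fs = 32 Hz.
32 Hz > fs/2 = 28 Hz, folds to fs − 32 Hz = 24 Hz.
136 Hz mod fs = 24 Hz.
24 Hz ≤ fs/2 = 28 Hz, appears at 24 Hz.
144 Hz mod fs = 32 Hz.
32 Hz > fs/2 = 28 Hz, folds to fs − 32 Hz = 24 Hz.
Distinct values: {8 Hz, 24 Hz}.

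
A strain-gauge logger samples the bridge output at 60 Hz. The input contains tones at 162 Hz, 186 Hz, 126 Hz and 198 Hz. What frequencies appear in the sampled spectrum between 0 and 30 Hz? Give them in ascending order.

fs/2 = 30 Hz.
162 Hz mod fs = 42 Hz.
42 Hz > fs/2 = 30 Hz, folds to fs − 42 Hz = 18 Hz.
186 Hz mod fs = 6 Hz.
6 Hz ≤ fs/2 = 30 Hz, appears at 6 Hz.
126 Hz mod fs = 6 Hz.
6 Hz ≤ fs/2 = 30 Hz, appears at 6 Hz.
198 Hz mod fs = 18 Hz.
18 Hz ≤ fs/2 = 30 Hz, appears at 18 Hz.
Distinct values: {6 Hz, 18 Hz}.

6 Hz, 18 Hz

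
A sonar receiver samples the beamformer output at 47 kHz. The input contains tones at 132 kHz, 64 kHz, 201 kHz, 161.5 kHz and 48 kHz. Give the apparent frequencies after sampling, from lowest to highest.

fs/2 = 23.5 kHz.
132 kHz mod fs = 38 kHz.
38 kHz > fs/2 = 23.5 kHz, folds to fs − 38 kHz = 9 kHz.
64 kHz mod fs = 17 kHz.
17 kHz ≤ fs/2 = 23.5 kHz, appears at 17 kHz.
201 kHz mod fs = 13 kHz.
13 kHz ≤ fs/2 = 23.5 kHz, appears at 13 kHz.
161.5 kHz mod fs = 20.5 kHz.
20.5 kHz ≤ fs/2 = 23.5 kHz, appears at 20.5 kHz.
48 kHz mod fs = 1 kHz.
1 kHz ≤ fs/2 = 23.5 kHz, appears at 1 kHz.
Distinct values: {1 kHz, 9 kHz, 13 kHz, 17 kHz, 20.5 kHz}.

1 kHz, 9 kHz, 13 kHz, 17 kHz, 20.5 kHz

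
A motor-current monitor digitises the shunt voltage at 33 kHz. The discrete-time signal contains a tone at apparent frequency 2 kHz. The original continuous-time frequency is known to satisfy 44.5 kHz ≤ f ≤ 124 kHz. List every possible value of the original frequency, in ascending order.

Frequencies that alias to 2 kHz are k·fs ± 2 kHz for integer k ≥ 0.
k=0: 2 kHz.
k=1: 31 kHz, 35 kHz.
k=2: 64 kHz, 68 kHz.
k=3: 97 kHz, 101 kHz.
k=4: 130 kHz, 134 kHz.
Within [44.5 kHz, 124 kHz]: 64 kHz, 68 kHz, 97 kHz, 101 kHz.

64 kHz, 68 kHz, 97 kHz, 101 kHz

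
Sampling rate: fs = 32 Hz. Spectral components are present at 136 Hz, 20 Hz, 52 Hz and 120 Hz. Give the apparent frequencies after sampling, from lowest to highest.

8 Hz, 12 Hz

fs/2 = 16 Hz.
136 Hz mod fs = 8 Hz.
8 Hz ≤ fs/2 = 16 Hz, appears at 8 Hz.
20 Hz > fs/2 = 16 Hz, folds to fs − 20 Hz = 12 Hz.
52 Hz mod fs = 20 Hz.
20 Hz > fs/2 = 16 Hz, folds to fs − 20 Hz = 12 Hz.
120 Hz mod fs = 24 Hz.
24 Hz > fs/2 = 16 Hz, folds to fs − 24 Hz = 8 Hz.
Distinct values: {8 Hz, 12 Hz}.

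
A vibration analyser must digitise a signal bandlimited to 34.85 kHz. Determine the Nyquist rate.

Nyquist rate = 2 × 34.85 kHz = 69.7 kHz.

69.7 kHz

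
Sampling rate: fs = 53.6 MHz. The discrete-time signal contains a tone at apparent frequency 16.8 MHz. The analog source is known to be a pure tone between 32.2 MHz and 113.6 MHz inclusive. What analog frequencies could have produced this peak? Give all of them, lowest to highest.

Frequencies that alias to 16.8 MHz are k·fs ± 16.8 MHz for integer k ≥ 0.
k=0: 16.8 MHz.
k=1: 36.8 MHz, 70.4 MHz.
k=2: 90.4 MHz, 124 MHz.
k=3: 144 MHz, 177.6 MHz.
Within [32.2 MHz, 113.6 MHz]: 36.8 MHz, 70.4 MHz, 90.4 MHz.

36.8 MHz, 70.4 MHz, 90.4 MHz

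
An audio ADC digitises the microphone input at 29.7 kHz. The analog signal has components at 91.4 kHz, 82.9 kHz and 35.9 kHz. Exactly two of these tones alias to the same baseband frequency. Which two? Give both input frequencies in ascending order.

fs/2 = 14.85 kHz.
91.4 kHz mod fs = 2.3 kHz.
2.3 kHz ≤ fs/2 = 14.85 kHz, appears at 2.3 kHz.
82.9 kHz mod fs = 23.5 kHz.
23.5 kHz > fs/2 = 14.85 kHz, folds to fs − 23.5 kHz = 6.2 kHz.
35.9 kHz mod fs = 6.2 kHz.
6.2 kHz ≤ fs/2 = 14.85 kHz, appears at 6.2 kHz.
35.9 kHz and 82.9 kHz both map to 6.2 kHz.

35.9 kHz, 82.9 kHz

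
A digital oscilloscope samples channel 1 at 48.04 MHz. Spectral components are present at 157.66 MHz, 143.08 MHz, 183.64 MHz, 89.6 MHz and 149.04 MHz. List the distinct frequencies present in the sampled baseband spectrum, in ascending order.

fs/2 = 24.02 MHz.
157.66 MHz mod fs = 13.54 MHz.
13.54 MHz ≤ fs/2 = 24.02 MHz, appears at 13.54 MHz.
143.08 MHz mod fs = 47 MHz.
47 MHz > fs/2 = 24.02 MHz, folds to fs − 47 MHz = 1.04 MHz.
183.64 MHz mod fs = 39.52 MHz.
39.52 MHz > fs/2 = 24.02 MHz, folds to fs − 39.52 MHz = 8.52 MHz.
89.6 MHz mod fs = 41.56 MHz.
41.56 MHz > fs/2 = 24.02 MHz, folds to fs − 41.56 MHz = 6.48 MHz.
149.04 MHz mod fs = 4.92 MHz.
4.92 MHz ≤ fs/2 = 24.02 MHz, appears at 4.92 MHz.
Distinct values: {1.04 MHz, 4.92 MHz, 6.48 MHz, 8.52 MHz, 13.54 MHz}.

1.04 MHz, 4.92 MHz, 6.48 MHz, 8.52 MHz, 13.54 MHz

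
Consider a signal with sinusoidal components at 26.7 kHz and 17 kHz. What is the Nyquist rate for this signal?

Highest-frequency component: 26.7 kHz.
Nyquist rate = 2 × 26.7 kHz = 53.4 kHz.

53.4 kHz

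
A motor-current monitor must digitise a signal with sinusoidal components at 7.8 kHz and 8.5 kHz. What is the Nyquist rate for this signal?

Highest-frequency component: 8.5 kHz.
Nyquist rate = 2 × 8.5 kHz = 17 kHz.

17 kHz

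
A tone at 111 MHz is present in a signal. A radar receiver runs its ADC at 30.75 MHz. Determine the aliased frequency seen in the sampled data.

111 MHz mod fs = 18.75 MHz.
18.75 MHz > fs/2 = 15.375 MHz, folds to fs − 18.75 MHz = 12 MHz.

12 MHz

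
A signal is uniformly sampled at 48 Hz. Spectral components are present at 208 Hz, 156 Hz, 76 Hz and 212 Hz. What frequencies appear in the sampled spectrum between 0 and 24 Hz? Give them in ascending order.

fs/2 = 24 Hz.
208 Hz mod fs = 16 Hz.
16 Hz ≤ fs/2 = 24 Hz, appears at 16 Hz.
156 Hz mod fs = 12 Hz.
12 Hz ≤ fs/2 = 24 Hz, appears at 12 Hz.
76 Hz mod fs = 28 Hz.
28 Hz > fs/2 = 24 Hz, folds to fs − 28 Hz = 20 Hz.
212 Hz mod fs = 20 Hz.
20 Hz ≤ fs/2 = 24 Hz, appears at 20 Hz.
Distinct values: {12 Hz, 16 Hz, 20 Hz}.

12 Hz, 16 Hz, 20 Hz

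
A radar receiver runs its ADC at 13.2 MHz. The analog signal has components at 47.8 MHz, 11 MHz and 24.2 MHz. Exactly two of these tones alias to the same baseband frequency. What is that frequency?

2.2 MHz

fs/2 = 6.6 MHz.
47.8 MHz mod fs = 8.2 MHz.
8.2 MHz > fs/2 = 6.6 MHz, folds to fs − 8.2 MHz = 5 MHz.
11 MHz > fs/2 = 6.6 MHz, folds to fs − 11 MHz = 2.2 MHz.
24.2 MHz mod fs = 11 MHz.
11 MHz > fs/2 = 6.6 MHz, folds to fs − 11 MHz = 2.2 MHz.
11 MHz and 24.2 MHz both map to 2.2 MHz.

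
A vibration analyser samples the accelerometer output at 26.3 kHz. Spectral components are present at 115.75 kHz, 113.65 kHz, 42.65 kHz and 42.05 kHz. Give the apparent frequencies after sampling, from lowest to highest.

8.45 kHz, 9.95 kHz, 10.55 kHz

fs/2 = 13.15 kHz.
115.75 kHz mod fs = 10.55 kHz.
10.55 kHz ≤ fs/2 = 13.15 kHz, appears at 10.55 kHz.
113.65 kHz mod fs = 8.45 kHz.
8.45 kHz ≤ fs/2 = 13.15 kHz, appears at 8.45 kHz.
42.65 kHz mod fs = 16.35 kHz.
16.35 kHz > fs/2 = 13.15 kHz, folds to fs − 16.35 kHz = 9.95 kHz.
42.05 kHz mod fs = 15.75 kHz.
15.75 kHz > fs/2 = 13.15 kHz, folds to fs − 15.75 kHz = 10.55 kHz.
Distinct values: {8.45 kHz, 9.95 kHz, 10.55 kHz}.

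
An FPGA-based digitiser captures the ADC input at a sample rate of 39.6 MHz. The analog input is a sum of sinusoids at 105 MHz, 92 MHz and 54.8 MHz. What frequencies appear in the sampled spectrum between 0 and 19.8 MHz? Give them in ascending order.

12.8 MHz, 13.8 MHz, 15.2 MHz

fs/2 = 19.8 MHz.
105 MHz mod fs = 25.8 MHz.
25.8 MHz > fs/2 = 19.8 MHz, folds to fs − 25.8 MHz = 13.8 MHz.
92 MHz mod fs = 12.8 MHz.
12.8 MHz ≤ fs/2 = 19.8 MHz, appears at 12.8 MHz.
54.8 MHz mod fs = 15.2 MHz.
15.2 MHz ≤ fs/2 = 19.8 MHz, appears at 15.2 MHz.
Distinct values: {12.8 MHz, 13.8 MHz, 15.2 MHz}.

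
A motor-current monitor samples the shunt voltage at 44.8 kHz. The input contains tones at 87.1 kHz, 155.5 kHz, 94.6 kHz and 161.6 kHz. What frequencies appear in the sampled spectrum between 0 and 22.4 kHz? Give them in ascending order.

2.5 kHz, 5 kHz, 17.6 kHz, 21.1 kHz

fs/2 = 22.4 kHz.
87.1 kHz mod fs = 42.3 kHz.
42.3 kHz > fs/2 = 22.4 kHz, folds to fs − 42.3 kHz = 2.5 kHz.
155.5 kHz mod fs = 21.1 kHz.
21.1 kHz ≤ fs/2 = 22.4 kHz, appears at 21.1 kHz.
94.6 kHz mod fs = 5 kHz.
5 kHz ≤ fs/2 = 22.4 kHz, appears at 5 kHz.
161.6 kHz mod fs = 27.2 kHz.
27.2 kHz > fs/2 = 22.4 kHz, folds to fs − 27.2 kHz = 17.6 kHz.
Distinct values: {2.5 kHz, 5 kHz, 17.6 kHz, 21.1 kHz}.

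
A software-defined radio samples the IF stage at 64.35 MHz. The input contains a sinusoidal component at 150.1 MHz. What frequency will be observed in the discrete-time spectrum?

21.4 MHz

150.1 MHz mod fs = 21.4 MHz.
21.4 MHz ≤ fs/2 = 32.175 MHz, appears at 21.4 MHz.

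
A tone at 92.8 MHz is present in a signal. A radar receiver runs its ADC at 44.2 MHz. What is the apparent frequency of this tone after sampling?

92.8 MHz mod fs = 4.4 MHz.
4.4 MHz ≤ fs/2 = 22.1 MHz, appears at 4.4 MHz.

4.4 MHz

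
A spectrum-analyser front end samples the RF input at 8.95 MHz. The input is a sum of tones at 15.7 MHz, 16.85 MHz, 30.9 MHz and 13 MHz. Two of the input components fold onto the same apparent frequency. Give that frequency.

fs/2 = 4.475 MHz.
15.7 MHz mod fs = 6.75 MHz.
6.75 MHz > fs/2 = 4.475 MHz, folds to fs − 6.75 MHz = 2.2 MHz.
16.85 MHz mod fs = 7.9 MHz.
7.9 MHz > fs/2 = 4.475 MHz, folds to fs − 7.9 MHz = 1.05 MHz.
30.9 MHz mod fs = 4.05 MHz.
4.05 MHz ≤ fs/2 = 4.475 MHz, appears at 4.05 MHz.
13 MHz mod fs = 4.05 MHz.
4.05 MHz ≤ fs/2 = 4.475 MHz, appears at 4.05 MHz.
13 MHz and 30.9 MHz both map to 4.05 MHz.

4.05 MHz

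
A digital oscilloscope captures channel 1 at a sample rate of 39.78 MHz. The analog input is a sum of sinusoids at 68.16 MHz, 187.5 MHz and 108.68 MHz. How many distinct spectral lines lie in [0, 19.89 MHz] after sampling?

2

fs/2 = 19.89 MHz.
68.16 MHz mod fs = 28.38 MHz.
28.38 MHz > fs/2 = 19.89 MHz, folds to fs − 28.38 MHz = 11.4 MHz.
187.5 MHz mod fs = 28.38 MHz.
28.38 MHz > fs/2 = 19.89 MHz, folds to fs − 28.38 MHz = 11.4 MHz.
108.68 MHz mod fs = 29.12 MHz.
29.12 MHz > fs/2 = 19.89 MHz, folds to fs − 29.12 MHz = 10.66 MHz.
Distinct values: {10.66 MHz, 11.4 MHz} → 2.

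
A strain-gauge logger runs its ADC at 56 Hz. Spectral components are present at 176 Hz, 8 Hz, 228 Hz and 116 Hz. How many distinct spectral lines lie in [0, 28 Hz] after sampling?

fs/2 = 28 Hz.
176 Hz mod fs = 8 Hz.
8 Hz ≤ fs/2 = 28 Hz, appears at 8 Hz.
8 Hz ≤ fs/2 = 28 Hz, passes unchanged.
228 Hz mod fs = 4 Hz.
4 Hz ≤ fs/2 = 28 Hz, appears at 4 Hz.
116 Hz mod fs = 4 Hz.
4 Hz ≤ fs/2 = 28 Hz, appears at 4 Hz.
Distinct values: {4 Hz, 8 Hz} → 2.

2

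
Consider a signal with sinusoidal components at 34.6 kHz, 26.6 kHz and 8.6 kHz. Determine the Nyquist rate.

Highest-frequency component: 34.6 kHz.
Nyquist rate = 2 × 34.6 kHz = 69.2 kHz.

69.2 kHz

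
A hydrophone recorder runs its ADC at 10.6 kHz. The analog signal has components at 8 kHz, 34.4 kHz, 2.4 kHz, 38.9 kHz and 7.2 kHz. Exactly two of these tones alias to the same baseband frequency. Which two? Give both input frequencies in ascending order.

fs/2 = 5.3 kHz.
8 kHz > fs/2 = 5.3 kHz, folds to fs − 8 kHz = 2.6 kHz.
34.4 kHz mod fs = 2.6 kHz.
2.6 kHz ≤ fs/2 = 5.3 kHz, appears at 2.6 kHz.
2.4 kHz ≤ fs/2 = 5.3 kHz, passes unchanged.
38.9 kHz mod fs = 7.1 kHz.
7.1 kHz > fs/2 = 5.3 kHz, folds to fs − 7.1 kHz = 3.5 kHz.
7.2 kHz > fs/2 = 5.3 kHz, folds to fs − 7.2 kHz = 3.4 kHz.
8 kHz and 34.4 kHz both map to 2.6 kHz.

8 kHz, 34.4 kHz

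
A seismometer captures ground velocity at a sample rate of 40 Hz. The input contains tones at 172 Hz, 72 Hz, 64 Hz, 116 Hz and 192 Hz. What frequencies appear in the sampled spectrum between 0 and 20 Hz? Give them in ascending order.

fs/2 = 20 Hz.
172 Hz mod fs = 12 Hz.
12 Hz ≤ fs/2 = 20 Hz, appears at 12 Hz.
72 Hz mod fs = 32 Hz.
32 Hz > fs/2 = 20 Hz, folds to fs − 32 Hz = 8 Hz.
64 Hz mod fs = 24 Hz.
24 Hz > fs/2 = 20 Hz, folds to fs − 24 Hz = 16 Hz.
116 Hz mod fs = 36 Hz.
36 Hz > fs/2 = 20 Hz, folds to fs − 36 Hz = 4 Hz.
192 Hz mod fs = 32 Hz.
32 Hz > fs/2 = 20 Hz, folds to fs − 32 Hz = 8 Hz.
Distinct values: {4 Hz, 8 Hz, 12 Hz, 16 Hz}.

4 Hz, 8 Hz, 12 Hz, 16 Hz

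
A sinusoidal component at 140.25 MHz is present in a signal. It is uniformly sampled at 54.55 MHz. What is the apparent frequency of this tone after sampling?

23.4 MHz

140.25 MHz mod fs = 31.15 MHz.
31.15 MHz > fs/2 = 27.275 MHz, folds to fs − 31.15 MHz = 23.4 MHz.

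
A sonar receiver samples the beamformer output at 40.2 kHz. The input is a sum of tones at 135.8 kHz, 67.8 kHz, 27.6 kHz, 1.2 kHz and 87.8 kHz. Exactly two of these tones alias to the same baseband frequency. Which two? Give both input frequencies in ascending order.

fs/2 = 20.1 kHz.
135.8 kHz mod fs = 15.2 kHz.
15.2 kHz ≤ fs/2 = 20.1 kHz, appears at 15.2 kHz.
67.8 kHz mod fs = 27.6 kHz.
27.6 kHz > fs/2 = 20.1 kHz, folds to fs − 27.6 kHz = 12.6 kHz.
27.6 kHz > fs/2 = 20.1 kHz, folds to fs − 27.6 kHz = 12.6 kHz.
1.2 kHz ≤ fs/2 = 20.1 kHz, passes unchanged.
87.8 kHz mod fs = 7.4 kHz.
7.4 kHz ≤ fs/2 = 20.1 kHz, appears at 7.4 kHz.
27.6 kHz and 67.8 kHz both map to 12.6 kHz.

27.6 kHz, 67.8 kHz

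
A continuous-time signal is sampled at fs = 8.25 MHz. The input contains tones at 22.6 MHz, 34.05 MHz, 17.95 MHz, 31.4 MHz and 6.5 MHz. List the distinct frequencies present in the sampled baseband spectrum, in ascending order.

fs/2 = 4.125 MHz.
22.6 MHz mod fs = 6.1 MHz.
6.1 MHz > fs/2 = 4.125 MHz, folds to fs − 6.1 MHz = 2.15 MHz.
34.05 MHz mod fs = 1.05 MHz.
1.05 MHz ≤ fs/2 = 4.125 MHz, appears at 1.05 MHz.
17.95 MHz mod fs = 1.45 MHz.
1.45 MHz ≤ fs/2 = 4.125 MHz, appears at 1.45 MHz.
31.4 MHz mod fs = 6.65 MHz.
6.65 MHz > fs/2 = 4.125 MHz, folds to fs − 6.65 MHz = 1.6 MHz.
6.5 MHz > fs/2 = 4.125 MHz, folds to fs − 6.5 MHz = 1.75 MHz.
Distinct values: {1.05 MHz, 1.45 MHz, 1.6 MHz, 1.75 MHz, 2.15 MHz}.

1.05 MHz, 1.45 MHz, 1.6 MHz, 1.75 MHz, 2.15 MHz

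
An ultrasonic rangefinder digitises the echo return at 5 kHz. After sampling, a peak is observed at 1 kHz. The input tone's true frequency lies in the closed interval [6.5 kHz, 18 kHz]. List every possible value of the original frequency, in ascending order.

9 kHz, 11 kHz, 14 kHz, 16 kHz

Frequencies that alias to 1 kHz are k·fs ± 1 kHz for integer k ≥ 0.
k=0: 1 kHz.
k=1: 4 kHz, 6 kHz.
k=2: 9 kHz, 11 kHz.
k=3: 14 kHz, 16 kHz.
k=4: 19 kHz, 21 kHz.
Within [6.5 kHz, 18 kHz]: 9 kHz, 11 kHz, 14 kHz, 16 kHz.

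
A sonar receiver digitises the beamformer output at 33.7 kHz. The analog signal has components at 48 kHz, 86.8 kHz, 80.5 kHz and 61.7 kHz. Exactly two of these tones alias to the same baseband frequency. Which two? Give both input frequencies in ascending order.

fs/2 = 16.85 kHz.
48 kHz mod fs = 14.3 kHz.
14.3 kHz ≤ fs/2 = 16.85 kHz, appears at 14.3 kHz.
86.8 kHz mod fs = 19.4 kHz.
19.4 kHz > fs/2 = 16.85 kHz, folds to fs − 19.4 kHz = 14.3 kHz.
80.5 kHz mod fs = 13.1 kHz.
13.1 kHz ≤ fs/2 = 16.85 kHz, appears at 13.1 kHz.
61.7 kHz mod fs = 28 kHz.
28 kHz > fs/2 = 16.85 kHz, folds to fs − 28 kHz = 5.7 kHz.
48 kHz and 86.8 kHz both map to 14.3 kHz.

48 kHz, 86.8 kHz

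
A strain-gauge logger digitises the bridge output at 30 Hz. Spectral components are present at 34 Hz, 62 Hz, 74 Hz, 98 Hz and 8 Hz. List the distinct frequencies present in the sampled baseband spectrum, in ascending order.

2 Hz, 4 Hz, 8 Hz, 14 Hz

fs/2 = 15 Hz.
34 Hz mod fs = 4 Hz.
4 Hz ≤ fs/2 = 15 Hz, appears at 4 Hz.
62 Hz mod fs = 2 Hz.
2 Hz ≤ fs/2 = 15 Hz, appears at 2 Hz.
74 Hz mod fs = 14 Hz.
14 Hz ≤ fs/2 = 15 Hz, appears at 14 Hz.
98 Hz mod fs = 8 Hz.
8 Hz ≤ fs/2 = 15 Hz, appears at 8 Hz.
8 Hz ≤ fs/2 = 15 Hz, passes unchanged.
Distinct values: {2 Hz, 4 Hz, 8 Hz, 14 Hz}.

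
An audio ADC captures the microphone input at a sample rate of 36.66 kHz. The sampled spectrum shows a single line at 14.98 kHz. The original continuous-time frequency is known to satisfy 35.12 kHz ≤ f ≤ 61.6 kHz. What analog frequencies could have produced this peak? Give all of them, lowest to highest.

Frequencies that alias to 14.98 kHz are k·fs ± 14.98 kHz for integer k ≥ 0.
k=0: 14.98 kHz.
k=1: 21.68 kHz, 51.64 kHz.
k=2: 58.34 kHz, 88.3 kHz.
k=3: 95 kHz, 124.96 kHz.
Within [35.12 kHz, 61.6 kHz]: 51.64 kHz, 58.34 kHz.

51.64 kHz, 58.34 kHz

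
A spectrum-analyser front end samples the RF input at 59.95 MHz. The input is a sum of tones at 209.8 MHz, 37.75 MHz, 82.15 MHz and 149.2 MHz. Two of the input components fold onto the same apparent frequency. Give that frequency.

fs/2 = 29.975 MHz.
209.8 MHz mod fs = 29.95 MHz.
29.95 MHz ≤ fs/2 = 29.975 MHz, appears at 29.95 MHz.
37.75 MHz > fs/2 = 29.975 MHz, folds to fs − 37.75 MHz = 22.2 MHz.
82.15 MHz mod fs = 22.2 MHz.
22.2 MHz ≤ fs/2 = 29.975 MHz, appears at 22.2 MHz.
149.2 MHz mod fs = 29.3 MHz.
29.3 MHz ≤ fs/2 = 29.975 MHz, appears at 29.3 MHz.
37.75 MHz and 82.15 MHz both map to 22.2 MHz.

22.2 MHz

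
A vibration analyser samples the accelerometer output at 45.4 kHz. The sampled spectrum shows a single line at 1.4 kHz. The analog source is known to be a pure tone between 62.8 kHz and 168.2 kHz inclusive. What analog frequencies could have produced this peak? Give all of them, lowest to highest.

89.4 kHz, 92.2 kHz, 134.8 kHz, 137.6 kHz

Frequencies that alias to 1.4 kHz are k·fs ± 1.4 kHz for integer k ≥ 0.
k=0: 1.4 kHz.
k=1: 44 kHz, 46.8 kHz.
k=2: 89.4 kHz, 92.2 kHz.
k=3: 134.8 kHz, 137.6 kHz.
k=4: 180.2 kHz, 183 kHz.
Within [62.8 kHz, 168.2 kHz]: 89.4 kHz, 92.2 kHz, 134.8 kHz, 137.6 kHz.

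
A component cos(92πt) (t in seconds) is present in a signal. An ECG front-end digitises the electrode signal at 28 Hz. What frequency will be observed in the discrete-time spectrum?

ω = 92π rad/s → f = ω/(2π) = 46 Hz.
46 Hz mod fs = 18 Hz.
18 Hz > fs/2 = 14 Hz, folds to fs − 18 Hz = 10 Hz.

10 Hz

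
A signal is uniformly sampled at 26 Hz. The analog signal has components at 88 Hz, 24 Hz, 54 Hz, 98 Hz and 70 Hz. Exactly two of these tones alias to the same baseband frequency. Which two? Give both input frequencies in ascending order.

fs/2 = 13 Hz.
88 Hz mod fs = 10 Hz.
10 Hz ≤ fs/2 = 13 Hz, appears at 10 Hz.
24 Hz > fs/2 = 13 Hz, folds to fs − 24 Hz = 2 Hz.
54 Hz mod fs = 2 Hz.
2 Hz ≤ fs/2 = 13 Hz, appears at 2 Hz.
98 Hz mod fs = 20 Hz.
20 Hz > fs/2 = 13 Hz, folds to fs − 20 Hz = 6 Hz.
70 Hz mod fs = 18 Hz.
18 Hz > fs/2 = 13 Hz, folds to fs − 18 Hz = 8 Hz.
24 Hz and 54 Hz both map to 2 Hz.

24 Hz, 54 Hz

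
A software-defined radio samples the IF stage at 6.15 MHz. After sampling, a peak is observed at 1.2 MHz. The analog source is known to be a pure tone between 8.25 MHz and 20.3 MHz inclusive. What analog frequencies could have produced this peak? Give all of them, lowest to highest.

Frequencies that alias to 1.2 MHz are k·fs ± 1.2 MHz for integer k ≥ 0.
k=0: 1.2 MHz.
k=1: 4.95 MHz, 7.35 MHz.
k=2: 11.1 MHz, 13.5 MHz.
k=3: 17.25 MHz, 19.65 MHz.
k=4: 23.4 MHz, 25.8 MHz.
Within [8.25 MHz, 20.3 MHz]: 11.1 MHz, 13.5 MHz, 17.25 MHz, 19.65 MHz.

11.1 MHz, 13.5 MHz, 17.25 MHz, 19.65 MHz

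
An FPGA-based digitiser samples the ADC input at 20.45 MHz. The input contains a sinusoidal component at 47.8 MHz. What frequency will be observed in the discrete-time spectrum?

47.8 MHz mod fs = 6.9 MHz.
6.9 MHz ≤ fs/2 = 10.225 MHz, appears at 6.9 MHz.

6.9 MHz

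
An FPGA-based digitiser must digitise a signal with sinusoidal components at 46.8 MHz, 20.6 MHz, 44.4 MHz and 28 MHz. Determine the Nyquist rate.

93.6 MHz

Highest-frequency component: 46.8 MHz.
Nyquist rate = 2 × 46.8 MHz = 93.6 MHz.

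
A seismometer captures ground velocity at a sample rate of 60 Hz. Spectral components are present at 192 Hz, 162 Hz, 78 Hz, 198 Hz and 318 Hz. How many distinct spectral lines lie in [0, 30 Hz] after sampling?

fs/2 = 30 Hz.
192 Hz mod fs = 12 Hz.
12 Hz ≤ fs/2 = 30 Hz, appears at 12 Hz.
162 Hz mod fs = 42 Hz.
42 Hz > fs/2 = 30 Hz, folds to fs − 42 Hz = 18 Hz.
78 Hz mod fs = 18 Hz.
18 Hz ≤ fs/2 = 30 Hz, appears at 18 Hz.
198 Hz mod fs = 18 Hz.
18 Hz ≤ fs/2 = 30 Hz, appears at 18 Hz.
318 Hz mod fs = 18 Hz.
18 Hz ≤ fs/2 = 30 Hz, appears at 18 Hz.
Distinct values: {12 Hz, 18 Hz} → 2.

2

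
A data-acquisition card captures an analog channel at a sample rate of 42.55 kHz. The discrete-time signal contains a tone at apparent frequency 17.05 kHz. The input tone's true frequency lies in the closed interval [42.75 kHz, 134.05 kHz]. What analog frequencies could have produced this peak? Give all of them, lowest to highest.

Frequencies that alias to 17.05 kHz are k·fs ± 17.05 kHz for integer k ≥ 0.
k=0: 17.05 kHz.
k=1: 25.5 kHz, 59.6 kHz.
k=2: 68.05 kHz, 102.15 kHz.
k=3: 110.6 kHz, 144.7 kHz.
k=4: 153.15 kHz, 187.25 kHz.
Within [42.75 kHz, 134.05 kHz]: 59.6 kHz, 68.05 kHz, 102.15 kHz, 110.6 kHz.

59.6 kHz, 68.05 kHz, 102.15 kHz, 110.6 kHz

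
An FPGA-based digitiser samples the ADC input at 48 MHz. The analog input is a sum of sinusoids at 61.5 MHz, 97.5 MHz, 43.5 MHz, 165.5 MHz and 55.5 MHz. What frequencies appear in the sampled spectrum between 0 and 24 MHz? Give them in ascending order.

fs/2 = 24 MHz.
61.5 MHz mod fs = 13.5 MHz.
13.5 MHz ≤ fs/2 = 24 MHz, appears at 13.5 MHz.
97.5 MHz mod fs = 1.5 MHz.
1.5 MHz ≤ fs/2 = 24 MHz, appears at 1.5 MHz.
43.5 MHz > fs/2 = 24 MHz, folds to fs − 43.5 MHz = 4.5 MHz.
165.5 MHz mod fs = 21.5 MHz.
21.5 MHz ≤ fs/2 = 24 MHz, appears at 21.5 MHz.
55.5 MHz mod fs = 7.5 MHz.
7.5 MHz ≤ fs/2 = 24 MHz, appears at 7.5 MHz.
Distinct values: {1.5 MHz, 4.5 MHz, 7.5 MHz, 13.5 MHz, 21.5 MHz}.

1.5 MHz, 4.5 MHz, 7.5 MHz, 13.5 MHz, 21.5 MHz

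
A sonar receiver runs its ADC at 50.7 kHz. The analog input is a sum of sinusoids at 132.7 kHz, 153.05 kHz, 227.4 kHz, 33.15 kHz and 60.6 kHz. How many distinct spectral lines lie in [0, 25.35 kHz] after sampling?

fs/2 = 25.35 kHz.
132.7 kHz mod fs = 31.3 kHz.
31.3 kHz > fs/2 = 25.35 kHz, folds to fs − 31.3 kHz = 19.4 kHz.
153.05 kHz mod fs = 0.95 kHz.
0.95 kHz ≤ fs/2 = 25.35 kHz, appears at 0.95 kHz.
227.4 kHz mod fs = 24.6 kHz.
24.6 kHz ≤ fs/2 = 25.35 kHz, appears at 24.6 kHz.
33.15 kHz > fs/2 = 25.35 kHz, folds to fs − 33.15 kHz = 17.55 kHz.
60.6 kHz mod fs = 9.9 kHz.
9.9 kHz ≤ fs/2 = 25.35 kHz, appears at 9.9 kHz.
Distinct values: {0.95 kHz, 9.9 kHz, 17.55 kHz, 19.4 kHz, 24.6 kHz} → 5.

5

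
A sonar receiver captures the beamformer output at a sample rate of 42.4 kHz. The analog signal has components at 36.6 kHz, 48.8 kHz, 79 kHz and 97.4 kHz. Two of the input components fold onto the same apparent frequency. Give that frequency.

fs/2 = 21.2 kHz.
36.6 kHz > fs/2 = 21.2 kHz, folds to fs − 36.6 kHz = 5.8 kHz.
48.8 kHz mod fs = 6.4 kHz.
6.4 kHz ≤ fs/2 = 21.2 kHz, appears at 6.4 kHz.
79 kHz mod fs = 36.6 kHz.
36.6 kHz > fs/2 = 21.2 kHz, folds to fs − 36.6 kHz = 5.8 kHz.
97.4 kHz mod fs = 12.6 kHz.
12.6 kHz ≤ fs/2 = 21.2 kHz, appears at 12.6 kHz.
36.6 kHz and 79 kHz both map to 5.8 kHz.

5.8 kHz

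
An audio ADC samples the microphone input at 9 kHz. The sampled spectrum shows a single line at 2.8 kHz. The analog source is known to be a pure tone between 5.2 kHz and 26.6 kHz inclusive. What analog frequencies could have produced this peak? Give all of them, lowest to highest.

6.2 kHz, 11.8 kHz, 15.2 kHz, 20.8 kHz, 24.2 kHz

Frequencies that alias to 2.8 kHz are k·fs ± 2.8 kHz for integer k ≥ 0.
k=0: 2.8 kHz.
k=1: 6.2 kHz, 11.8 kHz.
k=2: 15.2 kHz, 20.8 kHz.
k=3: 24.2 kHz, 29.8 kHz.
k=4: 33.2 kHz, 38.8 kHz.
Within [5.2 kHz, 26.6 kHz]: 6.2 kHz, 11.8 kHz, 15.2 kHz, 20.8 kHz, 24.2 kHz.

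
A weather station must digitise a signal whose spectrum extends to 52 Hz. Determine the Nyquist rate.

Nyquist rate = 2 × 52 Hz = 104 Hz.

104 Hz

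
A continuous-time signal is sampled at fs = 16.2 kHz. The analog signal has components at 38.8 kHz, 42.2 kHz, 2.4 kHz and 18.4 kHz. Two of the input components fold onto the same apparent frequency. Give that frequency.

fs/2 = 8.1 kHz.
38.8 kHz mod fs = 6.4 kHz.
6.4 kHz ≤ fs/2 = 8.1 kHz, appears at 6.4 kHz.
42.2 kHz mod fs = 9.8 kHz.
9.8 kHz > fs/2 = 8.1 kHz, folds to fs − 9.8 kHz = 6.4 kHz.
2.4 kHz ≤ fs/2 = 8.1 kHz, passes unchanged.
18.4 kHz mod fs = 2.2 kHz.
2.2 kHz ≤ fs/2 = 8.1 kHz, appears at 2.2 kHz.
38.8 kHz and 42.2 kHz both map to 6.4 kHz.

6.4 kHz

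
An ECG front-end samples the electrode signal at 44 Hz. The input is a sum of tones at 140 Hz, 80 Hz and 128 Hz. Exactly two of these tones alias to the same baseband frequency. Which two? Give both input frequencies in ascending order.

80 Hz, 140 Hz

fs/2 = 22 Hz.
140 Hz mod fs = 8 Hz.
8 Hz ≤ fs/2 = 22 Hz, appears at 8 Hz.
80 Hz mod fs = 36 Hz.
36 Hz > fs/2 = 22 Hz, folds to fs − 36 Hz = 8 Hz.
128 Hz mod fs = 40 Hz.
40 Hz > fs/2 = 22 Hz, folds to fs − 40 Hz = 4 Hz.
80 Hz and 140 Hz both map to 8 Hz.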